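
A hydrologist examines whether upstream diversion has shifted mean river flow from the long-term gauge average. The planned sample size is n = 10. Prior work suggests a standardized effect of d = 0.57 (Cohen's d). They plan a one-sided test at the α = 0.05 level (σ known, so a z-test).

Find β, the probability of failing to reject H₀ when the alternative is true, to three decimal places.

Noncentrality parameter: λ = d·√n = 0.57 × √10 = 1.8025
Critical value for a one-sided test at α = 0.05: z_α = 1.645.
Power = P(Z > 1.645 − λ) = Φ(0.158) = 0.5626.
Type II error: β = 1 − power = 1 − 0.5626 = 0.4374.

β ≈ 0.437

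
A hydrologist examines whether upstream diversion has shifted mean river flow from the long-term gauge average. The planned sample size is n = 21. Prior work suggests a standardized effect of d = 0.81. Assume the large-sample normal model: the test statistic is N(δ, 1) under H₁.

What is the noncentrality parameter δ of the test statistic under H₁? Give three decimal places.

The noncentrality parameter scales effect size by the design's sample-size factor: δ = d·√n = 0.81 × √21 = 3.7119

δ ≈ 3.712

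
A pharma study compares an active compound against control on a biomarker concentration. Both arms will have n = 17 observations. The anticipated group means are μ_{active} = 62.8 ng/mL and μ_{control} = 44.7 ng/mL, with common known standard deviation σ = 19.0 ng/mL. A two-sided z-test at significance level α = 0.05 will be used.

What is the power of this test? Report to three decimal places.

Standardized effect: d = |μ_{active} − μ_{control}| / σ = |62.8 − 44.7| / 19.0 = 0.9526
Noncentrality parameter: δ = d·√(n/2) = 0.9526 × √(17/2) = 2.7774
Two-sided α = 0.05 → critical value z_{0.025} = 1.960.
Power = Φ(δ − 1.960) + Φ(−δ − 1.960) = Φ(0.817) + Φ(-4.737) = 0.7932 + 0.0000 = 0.7932.

Power ≈ 0.793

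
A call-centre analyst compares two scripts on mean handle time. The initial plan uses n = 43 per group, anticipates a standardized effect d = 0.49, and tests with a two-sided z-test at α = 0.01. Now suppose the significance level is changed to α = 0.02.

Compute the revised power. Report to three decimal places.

δ = d·√(n/2) = 0.49 × √(43/2) = 2.2720 (unchanged). New critical value: z_{0.01} = 2.326.
Revised power = Φ(δ − 2.326) + Φ(−δ − 2.326) = Φ(-0.054) + Φ(-4.598) = 0.4783 + 0.0000 = 0.4783.

Power ≈ 0.478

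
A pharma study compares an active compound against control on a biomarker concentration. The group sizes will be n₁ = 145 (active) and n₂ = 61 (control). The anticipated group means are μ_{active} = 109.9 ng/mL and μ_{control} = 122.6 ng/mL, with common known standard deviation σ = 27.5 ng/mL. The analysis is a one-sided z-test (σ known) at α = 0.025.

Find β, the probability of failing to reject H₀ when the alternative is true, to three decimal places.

Standardized effect: d = |μ_{active} − μ_{control}| / σ = |109.9 − 122.6| / 27.5 = 0.4618
Noncentrality parameter: δ = d / √(1/n₁ + 1/n₂) = 0.4618 / √(1/145 + 1/61) = 3.0261
Critical value for a one-sided test at α = 0.025: z_α = 1.960.
Power = P(Z > 1.960 − δ) = Φ(1.066) = 0.8568.
Type II error: β = 1 − power = 1 − 0.8568 = 0.1432.

β ≈ 0.143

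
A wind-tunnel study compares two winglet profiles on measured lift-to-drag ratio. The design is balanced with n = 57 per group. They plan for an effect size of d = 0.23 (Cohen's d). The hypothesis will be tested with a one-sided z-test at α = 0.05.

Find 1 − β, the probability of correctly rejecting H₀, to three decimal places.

Noncentrality parameter: δ = d·√(n/2) = 0.23 × √(57/2) = 1.2279
Critical value for a one-sided test at α = 0.05: z_α = 1.645.
Power = Φ(δ − 1.645) = Φ(-0.417) = 0.3383.

Power ≈ 0.338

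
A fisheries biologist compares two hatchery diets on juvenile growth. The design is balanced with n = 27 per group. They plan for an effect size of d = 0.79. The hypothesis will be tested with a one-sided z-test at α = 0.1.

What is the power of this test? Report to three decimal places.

Noncentrality parameter: δ = d·√(n/2) = 0.79 × √(27/2) = 2.9026
Critical value for a one-sided test at α = 0.1: z_α = 1.282.
Power = Φ(δ − 1.282) = Φ(1.621) = 0.9475.

Power ≈ 0.948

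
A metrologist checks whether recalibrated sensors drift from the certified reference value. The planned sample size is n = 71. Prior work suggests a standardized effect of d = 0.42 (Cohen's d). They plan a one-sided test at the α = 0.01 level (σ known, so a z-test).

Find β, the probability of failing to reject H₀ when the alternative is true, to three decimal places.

Noncentrality parameter: δ = d·√n = 0.42 × √71 = 3.5390
Critical value for a one-sided test at α = 0.01: z_α = 2.326.
Power = P(Z > 2.326 − δ) = Φ(1.213) = 0.8874.
Type II error: β = 1 − power = 1 − 0.8874 = 0.1126.

β ≈ 0.113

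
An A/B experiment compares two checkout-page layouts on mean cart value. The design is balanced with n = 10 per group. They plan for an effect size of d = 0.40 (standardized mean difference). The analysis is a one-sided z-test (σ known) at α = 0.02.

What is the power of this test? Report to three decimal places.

Noncentrality parameter: δ = d·√(n/2) = 0.40 × √(10/2) = 0.8944
One-sided α = 0.02 → critical value z_{0.02} = 2.054.
Power = Φ(δ − 2.054) = Φ(-1.159) = 0.1232.

Power ≈ 0.123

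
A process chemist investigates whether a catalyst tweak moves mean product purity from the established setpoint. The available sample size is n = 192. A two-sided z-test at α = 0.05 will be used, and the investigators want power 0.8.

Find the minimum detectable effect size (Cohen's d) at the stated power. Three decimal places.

d ≈ 0.202

Required noncentrality: δ = z_{0.025} + z_{0.20} = 1.960 + 0.842 = 2.802.
(The second rejection-region term Φ(−δ − z_{α/2}) is negligible and dropped.)
δ = d·√n ⇒ d = δ/√n = 2.802/√192 = 0.2022.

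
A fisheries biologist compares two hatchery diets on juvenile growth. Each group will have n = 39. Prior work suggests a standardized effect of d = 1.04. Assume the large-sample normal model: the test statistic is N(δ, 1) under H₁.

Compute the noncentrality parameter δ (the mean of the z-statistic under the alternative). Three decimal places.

The noncentrality parameter scales effect size by the design's sample-size factor: δ = d·√(n/2) = 1.04 × √(39/2) = 4.5925

δ ≈ 4.593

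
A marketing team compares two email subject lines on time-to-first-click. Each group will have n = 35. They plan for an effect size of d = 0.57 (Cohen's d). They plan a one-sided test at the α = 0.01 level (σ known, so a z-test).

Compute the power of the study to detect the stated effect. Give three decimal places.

Noncentrality parameter: δ = d·√(n/2) = 0.57 × √(35/2) = 2.3845
Critical value for a one-sided test at α = 0.01: z_α = 2.326.
Power = Φ(δ − 2.326) = Φ(0.058) = 0.5232.

Power ≈ 0.523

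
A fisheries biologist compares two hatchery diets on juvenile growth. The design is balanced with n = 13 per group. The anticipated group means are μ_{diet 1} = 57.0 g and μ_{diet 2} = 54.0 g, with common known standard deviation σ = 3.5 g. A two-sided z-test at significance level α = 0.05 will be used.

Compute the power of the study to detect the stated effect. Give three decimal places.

Power ≈ 0.589

Standardized effect: d = |μ_{diet 1} − μ_{diet 2}| / σ = |57.0 − 54.0| / 3.5 = 0.8571
Noncentrality parameter: δ = d·√(n/2) = 0.8571 × √(13/2) = 2.1853
Two-sided α = 0.05 → critical value z_{0.025} = 1.960.
Power = Φ(δ − 1.960) + Φ(−δ − 1.960) = Φ(0.225) + Φ(-4.145) = 0.5891 + 0.0000 = 0.5892.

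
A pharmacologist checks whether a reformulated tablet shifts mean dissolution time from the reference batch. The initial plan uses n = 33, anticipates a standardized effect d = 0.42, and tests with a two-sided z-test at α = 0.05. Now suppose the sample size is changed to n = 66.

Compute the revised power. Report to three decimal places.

With n = 66: δ = d·√n = 0.42 × √66 = 3.4121. Critical value z_{0.025} = 1.960.
Revised power = Φ(δ − 1.960) + Φ(−δ − 1.960) = Φ(1.452) + Φ(-5.372) = 0.9268 + 0.0000 = 0.9268.

Power ≈ 0.927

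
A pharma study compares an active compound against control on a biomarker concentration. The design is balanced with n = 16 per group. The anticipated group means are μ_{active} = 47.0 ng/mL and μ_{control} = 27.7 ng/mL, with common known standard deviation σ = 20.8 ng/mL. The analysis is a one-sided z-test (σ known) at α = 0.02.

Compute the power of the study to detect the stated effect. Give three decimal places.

Power ≈ 0.716

Standardized effect: d = |μ_{active} − μ_{control}| / σ = |47.0 − 27.7| / 20.8 = 0.9279
Noncentrality parameter: δ = d·√(n/2) = 0.9279 × √(16/2) = 2.6245
Critical value for a one-sided test at α = 0.02: z_α = 2.054.
Power = Φ(δ − 2.054) = Φ(0.571) = 0.7159.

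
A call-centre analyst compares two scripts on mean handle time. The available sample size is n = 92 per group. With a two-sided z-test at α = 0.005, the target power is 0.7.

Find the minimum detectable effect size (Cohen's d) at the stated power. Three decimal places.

Required noncentrality: δ = z_{0.0025} + z_{0.30} = 2.807 + 0.524 = 3.331.
(The second rejection-region term Φ(−δ − z_{α/2}) is negligible and dropped.)
δ = d·√(n/2) ⇒ d = δ/√(n/2) = 3.331/√(92/2) = 0.4912.

d ≈ 0.491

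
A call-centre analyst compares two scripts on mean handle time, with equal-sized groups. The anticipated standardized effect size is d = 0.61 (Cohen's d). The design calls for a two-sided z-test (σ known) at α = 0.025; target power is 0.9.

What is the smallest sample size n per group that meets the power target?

For power 0.9 need Φ(δ − z_{0.0125}) = 0.9, so δ = z_{0.0125} + z_{0.10} = 2.241 + 1.282 = 3.523.
(For δ > 0 the lower-tail rejection region contributes negligibly to power, so the one-term inversion is standard.)
δ = d·√(n/2) ⇒ n = 2(δ/d)² = 2 × (3.523 / 0.61)² = 66.71.
Rounding up, n = 67 per group.

n = 67 per group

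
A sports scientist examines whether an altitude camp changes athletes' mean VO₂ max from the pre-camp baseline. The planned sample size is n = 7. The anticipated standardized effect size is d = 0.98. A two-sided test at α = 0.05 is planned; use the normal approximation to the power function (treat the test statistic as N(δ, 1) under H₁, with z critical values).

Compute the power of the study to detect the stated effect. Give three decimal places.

Power ≈ 0.737

Noncentrality parameter: δ = d·√n = 0.98 × √7 = 2.5928
Two-sided α = 0.05 → critical value z_{0.025} = 1.960.
Power = Φ(δ − 1.960) + Φ(−δ − 1.960) = Φ(0.633) + Φ(-4.553) = 0.7366 + 0.0000 = 0.7366.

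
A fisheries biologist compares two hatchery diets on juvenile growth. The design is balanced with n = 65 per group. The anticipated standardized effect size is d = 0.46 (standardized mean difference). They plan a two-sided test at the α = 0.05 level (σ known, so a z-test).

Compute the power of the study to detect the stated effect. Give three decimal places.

Noncentrality parameter: δ = d·√(n/2) = 0.46 × √(65/2) = 2.6224
Critical value for a two-sided test at α = 0.05: z_{α/2} = 1.960.
Power = Φ(δ − 1.960) + Φ(−δ − 1.960) = Φ(0.662) + Φ(-4.582) = 0.7462 + 0.0000 = 0.7462.

Power ≈ 0.746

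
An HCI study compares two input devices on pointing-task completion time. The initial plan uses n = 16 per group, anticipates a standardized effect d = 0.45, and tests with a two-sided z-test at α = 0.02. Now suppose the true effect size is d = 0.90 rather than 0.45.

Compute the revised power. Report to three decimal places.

Power ≈ 0.587

With d = 0.90: δ = d·√(n/2) = 0.90 × √(16/2) = 2.5456. Critical value z_{0.01} = 2.326.
Revised power = Φ(δ − 2.326) + Φ(−δ − 2.326) = Φ(0.219) + Φ(-4.872) = 0.5868 + 0.0000 = 0.5868.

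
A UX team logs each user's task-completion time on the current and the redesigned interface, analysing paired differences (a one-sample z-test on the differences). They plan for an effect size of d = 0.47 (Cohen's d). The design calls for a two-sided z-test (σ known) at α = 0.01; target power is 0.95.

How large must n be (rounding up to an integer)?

n = 81

For power 0.95 need Φ(δ − z_{0.005}) = 0.95, so δ = z_{0.005} + z_{0.05} = 2.576 + 1.645 = 4.221.
(For δ > 0 the lower-tail rejection region contributes negligibly to power, so the one-term inversion is standard.)
δ = d·√n ⇒ n = (δ/d)² = (4.221 / 0.47)² = 80.64.
Rounding up, n = 81.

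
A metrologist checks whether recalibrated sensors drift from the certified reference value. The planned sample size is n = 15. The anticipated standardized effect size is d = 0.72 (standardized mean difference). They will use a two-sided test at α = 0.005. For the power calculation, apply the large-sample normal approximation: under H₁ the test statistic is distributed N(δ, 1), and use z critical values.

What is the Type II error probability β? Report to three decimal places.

Noncentrality parameter: δ = d·√n = 0.72 × √15 = 2.7885
Critical value for a two-sided test at α = 0.005: z_{α/2} = 2.807.
Power = Φ(δ − 2.807) + Φ(−δ − 2.807) = Φ(-0.018) + Φ(-5.596) = 0.4926 + 0.0000 = 0.4926.
Type II error: β = 1 − power = 1 − 0.4926 = 0.5074.

β ≈ 0.507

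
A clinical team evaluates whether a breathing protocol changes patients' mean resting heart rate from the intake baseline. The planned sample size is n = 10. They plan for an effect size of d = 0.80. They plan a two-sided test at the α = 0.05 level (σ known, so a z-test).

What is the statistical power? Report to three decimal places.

Noncentrality parameter: δ = d·√n = 0.80 × √10 = 2.5298
Two-sided α = 0.05 → critical value z_{0.025} = 1.960.
Power = Φ(δ − 1.960) + Φ(−δ − 1.960) = Φ(0.570) + Φ(-4.490) = 0.7156 + 0.0000 = 0.7156.

Power ≈ 0.716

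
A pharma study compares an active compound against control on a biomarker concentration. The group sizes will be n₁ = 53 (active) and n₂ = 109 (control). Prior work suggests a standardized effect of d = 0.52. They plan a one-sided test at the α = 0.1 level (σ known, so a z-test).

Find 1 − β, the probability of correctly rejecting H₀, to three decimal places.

Power ≈ 0.966

Noncentrality parameter: δ = d / √(1/n₁ + 1/n₂) = 0.52 / √(1/53 + 1/109) = 3.1053
Critical value for a one-sided test at α = 0.1: z_α = 1.282.
Power = Φ(δ − 1.282) = Φ(1.824) = 0.9659.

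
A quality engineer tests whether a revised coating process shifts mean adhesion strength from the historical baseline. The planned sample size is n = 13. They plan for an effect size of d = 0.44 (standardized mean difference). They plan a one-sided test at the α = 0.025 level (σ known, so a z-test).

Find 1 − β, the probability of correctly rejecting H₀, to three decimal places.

Power ≈ 0.354

Noncentrality parameter: δ = d·√n = 0.44 × √13 = 1.5864
One-sided α = 0.025 → critical value z_{0.025} = 1.960.
Power = Φ(δ − 1.960) = Φ(-0.374) = 0.3544.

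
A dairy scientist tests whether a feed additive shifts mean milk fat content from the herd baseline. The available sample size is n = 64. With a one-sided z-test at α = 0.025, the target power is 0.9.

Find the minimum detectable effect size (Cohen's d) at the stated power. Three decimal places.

d ≈ 0.405

Required noncentrality: δ = z_{0.025} + z_{0.10} = 1.960 + 1.282 = 3.242.
δ = d·√n ⇒ d = δ/√n = 3.242/√64 = 0.4052.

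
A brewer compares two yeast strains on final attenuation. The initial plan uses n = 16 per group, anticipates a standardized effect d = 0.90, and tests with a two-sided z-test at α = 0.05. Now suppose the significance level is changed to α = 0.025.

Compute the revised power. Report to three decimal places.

Power ≈ 0.620

δ = d·√(n/2) = 0.90 × √(16/2) = 2.5456 (unchanged). New critical value: z_{0.0125} = 2.241.
Revised power = Φ(δ − 2.241) + Φ(−δ − 2.241) = Φ(0.304) + Φ(-4.787) = 0.6195 + 0.0000 = 0.6195.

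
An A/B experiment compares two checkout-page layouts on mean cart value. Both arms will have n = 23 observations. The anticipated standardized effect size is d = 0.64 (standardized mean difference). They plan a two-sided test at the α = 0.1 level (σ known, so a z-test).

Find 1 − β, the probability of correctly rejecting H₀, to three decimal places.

Noncentrality parameter: δ = d·√(n/2) = 0.64 × √(23/2) = 2.1703
Critical value for a two-sided test at α = 0.1: z_{α/2} = 1.645.
Power = Φ(δ − 1.645) + Φ(−δ − 1.645) = Φ(0.525) + Φ(-3.815) = 0.7004 + 0.0001 = 0.7004.

Power ≈ 0.700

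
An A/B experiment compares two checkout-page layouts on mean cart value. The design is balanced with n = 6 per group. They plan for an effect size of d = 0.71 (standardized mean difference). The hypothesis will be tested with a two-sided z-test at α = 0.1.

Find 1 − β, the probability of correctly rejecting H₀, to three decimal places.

Noncentrality parameter: δ = d·√(n/2) = 0.71 × √(6/2) = 1.2298
Critical value for a two-sided test at α = 0.1: z_{α/2} = 1.645.
Power = Φ(δ − 1.645) + Φ(−δ − 1.645) = Φ(-0.415) + Φ(-2.875) = 0.3390 + 0.0020 = 0.3411.

Power ≈ 0.341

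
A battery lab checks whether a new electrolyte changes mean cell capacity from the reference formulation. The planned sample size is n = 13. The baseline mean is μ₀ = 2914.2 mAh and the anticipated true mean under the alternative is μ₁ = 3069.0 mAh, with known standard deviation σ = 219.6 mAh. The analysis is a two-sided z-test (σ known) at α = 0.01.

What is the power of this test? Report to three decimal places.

Power ≈ 0.486

Standardized effect: d = |μ₁ − μ₀| / σ = |3069.0 − 2914.2| / 219.6 = 0.7049
Noncentrality parameter: δ = d·√n = 0.7049 × √13 = 2.5416
Critical value for a two-sided test at α = 0.01: z_{α/2} = 2.576.
Power = Φ(δ − 2.576) + Φ(−δ − 2.576) = Φ(-0.034) + Φ(-5.117) = 0.4864 + 0.0000 = 0.4864.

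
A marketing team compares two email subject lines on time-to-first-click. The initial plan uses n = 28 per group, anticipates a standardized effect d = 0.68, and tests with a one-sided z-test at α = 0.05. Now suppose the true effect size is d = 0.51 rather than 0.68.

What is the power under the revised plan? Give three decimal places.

Power ≈ 0.604

With d = 0.51: δ = d·√(n/2) = 0.51 × √(28/2) = 1.9082. Critical value z_{0.05} = 1.645.
Revised power = Φ(δ − 1.645) = Φ(0.263) = 0.6039.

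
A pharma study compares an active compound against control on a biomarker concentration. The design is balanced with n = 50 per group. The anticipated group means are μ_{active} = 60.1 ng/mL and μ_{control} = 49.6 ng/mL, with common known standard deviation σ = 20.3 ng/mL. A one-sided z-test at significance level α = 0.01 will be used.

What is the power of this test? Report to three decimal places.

Power ≈ 0.603

Standardized effect: d = |μ_{active} − μ_{control}| / σ = |60.1 − 49.6| / 20.3 = 0.5172
Noncentrality parameter: λ = d·√(n/2) = 0.5172 × √(50/2) = 2.5862
One-sided α = 0.01 → critical value z_{0.01} = 2.326.
Power = Φ(λ − 2.326) = Φ(0.260) = 0.6025.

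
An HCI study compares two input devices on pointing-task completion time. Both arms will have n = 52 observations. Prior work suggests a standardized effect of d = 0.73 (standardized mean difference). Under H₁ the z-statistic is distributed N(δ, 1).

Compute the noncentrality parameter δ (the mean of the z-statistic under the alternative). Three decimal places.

δ ≈ 3.722

The noncentrality parameter scales effect size by the design's sample-size factor: δ = d·√(n/2) = 0.73 × √(52/2) = 3.7223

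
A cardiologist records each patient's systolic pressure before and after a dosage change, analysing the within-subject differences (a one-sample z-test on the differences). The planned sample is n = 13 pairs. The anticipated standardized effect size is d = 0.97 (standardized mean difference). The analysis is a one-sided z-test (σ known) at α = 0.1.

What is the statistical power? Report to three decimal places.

Power ≈ 0.987

Noncentrality parameter: λ = d·√n = 0.97 × √13 = 3.4974
Critical value for a one-sided test at α = 0.1: z_α = 1.282.
Power = Φ(λ − 1.282) = Φ(2.216) = 0.9866.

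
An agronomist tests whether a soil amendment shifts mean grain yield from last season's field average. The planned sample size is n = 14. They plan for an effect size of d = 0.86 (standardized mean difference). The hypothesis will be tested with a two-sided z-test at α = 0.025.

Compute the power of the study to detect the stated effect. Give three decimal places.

Noncentrality parameter: δ = d·√n = 0.86 × √14 = 3.2178
Two-sided α = 0.025 → critical value z_{0.0125} = 2.241.
Power = Φ(δ − 2.241) + Φ(−δ − 2.241) = Φ(0.976) + Φ(-5.459) = 0.8356 + 0.0000 = 0.8356.

Power ≈ 0.836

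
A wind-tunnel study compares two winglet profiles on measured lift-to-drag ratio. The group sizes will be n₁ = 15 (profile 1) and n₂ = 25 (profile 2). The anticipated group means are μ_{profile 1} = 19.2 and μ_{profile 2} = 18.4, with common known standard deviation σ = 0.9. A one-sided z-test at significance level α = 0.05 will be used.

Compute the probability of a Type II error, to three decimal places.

β ≈ 0.141

Standardized effect: d = |μ_{profile 1} − μ_{profile 2}| / σ = |19.2 − 18.4| / 0.9 = 0.8889
Noncentrality parameter: δ = d / √(1/n₁ + 1/n₂) = 0.8889 / √(1/15 + 1/25) = 2.7217
Critical value for a one-sided test at α = 0.05: z_α = 1.645.
Power = Φ(δ − 1.645) = Φ(1.077) = 0.8592.
Type II error: β = 1 − power = 1 − 0.8592 = 0.1408.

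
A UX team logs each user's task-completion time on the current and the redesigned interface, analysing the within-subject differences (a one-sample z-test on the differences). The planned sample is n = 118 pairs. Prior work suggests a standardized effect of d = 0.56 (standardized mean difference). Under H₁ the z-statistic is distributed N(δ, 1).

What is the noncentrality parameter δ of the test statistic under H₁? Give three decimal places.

δ ≈ 6.083

The noncentrality parameter scales effect size by the design's sample-size factor: δ = d·√n = 0.56 × √118 = 6.0832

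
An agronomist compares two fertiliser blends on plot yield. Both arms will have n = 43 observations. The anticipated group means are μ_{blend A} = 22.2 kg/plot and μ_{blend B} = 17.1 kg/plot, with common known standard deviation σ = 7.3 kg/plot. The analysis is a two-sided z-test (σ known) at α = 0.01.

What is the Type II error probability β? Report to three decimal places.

β ≈ 0.253

Standardized effect: d = |μ_{blend A} − μ_{blend B}| / σ = |22.2 − 17.1| / 7.3 = 0.6986
Noncentrality parameter: δ = d·√(n/2) = 0.6986 × √(43/2) = 3.2394
Critical value for a two-sided test at α = 0.01: z_{α/2} = 2.576.
Power = Φ(δ − 2.576) + Φ(−δ − 2.576) = Φ(0.664) + Φ(-5.815) = 0.7465 + 0.0000 = 0.7465.
Type II error: β = 1 − power = 1 − 0.7465 = 0.2535.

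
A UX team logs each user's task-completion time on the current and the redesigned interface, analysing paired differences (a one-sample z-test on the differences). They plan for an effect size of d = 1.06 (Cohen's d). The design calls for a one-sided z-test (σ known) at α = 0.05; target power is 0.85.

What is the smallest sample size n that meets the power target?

For power 0.85 need Φ(δ − z_{0.05}) = 0.85, so δ = z_{0.05} + z_{0.15} = 1.645 + 1.036 = 2.681.
δ = d·√n ⇒ n = (δ/d)² = (2.681 / 1.06)² = 6.40.
Round up to the next whole unit.

n = 7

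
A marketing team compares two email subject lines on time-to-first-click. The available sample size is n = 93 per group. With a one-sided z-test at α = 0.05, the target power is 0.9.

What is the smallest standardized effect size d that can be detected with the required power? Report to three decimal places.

Required noncentrality: δ = z_{0.05} + z_{0.10} = 1.645 + 1.282 = 2.926.
δ = d·√(n/2) ⇒ d = δ/√(n/2) = 2.926/√(93/2) = 0.4291.

d ≈ 0.429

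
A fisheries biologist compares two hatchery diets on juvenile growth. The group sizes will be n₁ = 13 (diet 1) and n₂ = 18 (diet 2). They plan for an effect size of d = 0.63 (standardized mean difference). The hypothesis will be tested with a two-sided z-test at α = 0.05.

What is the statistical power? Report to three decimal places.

Noncentrality parameter: δ = d / √(1/n₁ + 1/n₂) = 0.63 / √(1/13 + 1/18) = 1.7309
Critical value for a two-sided test at α = 0.05: z_{α/2} = 1.960.
Power = Φ(δ − 1.960) + Φ(−δ − 1.960) = Φ(-0.229) + Φ(-3.691) = 0.4094 + 0.0001 = 0.4095.

Power ≈ 0.410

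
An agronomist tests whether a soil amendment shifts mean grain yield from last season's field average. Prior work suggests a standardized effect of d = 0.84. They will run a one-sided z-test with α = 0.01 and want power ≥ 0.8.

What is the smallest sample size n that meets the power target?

n = 15

Set Φ(δ − 2.326) = 0.8; then δ − 2.326 = Φ⁻¹(0.8) = 0.842, giving δ = 3.168.
δ = d·√n ⇒ n = (δ/d)² = (3.168 / 0.84)² = 14.22.
Round up to the next whole unit.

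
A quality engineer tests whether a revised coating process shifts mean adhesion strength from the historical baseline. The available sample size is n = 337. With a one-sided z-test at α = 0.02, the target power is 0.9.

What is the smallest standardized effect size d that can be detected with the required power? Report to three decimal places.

d ≈ 0.182

Need Φ(δ − 2.054) = 0.9, so δ = 2.054 + 1.282 = 3.335.
δ = d·√n ⇒ d = δ/√n = 3.335/√337 = 0.1817.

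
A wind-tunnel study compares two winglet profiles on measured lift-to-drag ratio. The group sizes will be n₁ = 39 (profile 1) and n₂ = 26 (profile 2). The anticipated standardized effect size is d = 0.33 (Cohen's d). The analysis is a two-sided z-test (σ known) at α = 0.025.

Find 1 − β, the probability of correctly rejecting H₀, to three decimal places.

Power ≈ 0.174

Noncentrality parameter: δ = d / √(1/n₁ + 1/n₂) = 0.33 / √(1/39 + 1/26) = 1.3034
Two-sided α = 0.025 → critical value z_{0.0125} = 2.241.
Power = Φ(δ − 2.241) + Φ(−δ − 2.241) = Φ(-0.938) + Φ(-3.545) = 0.1741 + 0.0002 = 0.1743.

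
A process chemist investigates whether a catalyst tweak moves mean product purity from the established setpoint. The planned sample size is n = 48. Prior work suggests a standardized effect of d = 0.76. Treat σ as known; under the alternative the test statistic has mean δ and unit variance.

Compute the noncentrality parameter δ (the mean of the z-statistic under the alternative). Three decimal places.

δ ≈ 5.265

δ = d·√n = 0.76 × √48 = 5.2654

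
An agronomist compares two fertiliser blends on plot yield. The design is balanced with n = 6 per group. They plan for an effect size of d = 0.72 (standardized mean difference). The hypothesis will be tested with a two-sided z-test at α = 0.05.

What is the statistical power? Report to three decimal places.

Power ≈ 0.239

Noncentrality parameter: λ = d·√(n/2) = 0.72 × √(6/2) = 1.2471
Two-sided α = 0.05 → critical value z_{0.025} = 1.960.
Power = Φ(λ − 1.960) + Φ(−λ − 1.960) = Φ(-0.713) + Φ(-3.207) = 0.2380 + 0.0007 = 0.2386.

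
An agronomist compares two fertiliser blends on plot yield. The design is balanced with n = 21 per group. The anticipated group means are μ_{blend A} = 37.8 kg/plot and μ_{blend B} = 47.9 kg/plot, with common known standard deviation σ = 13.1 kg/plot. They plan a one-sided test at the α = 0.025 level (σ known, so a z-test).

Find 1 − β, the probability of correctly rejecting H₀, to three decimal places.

Power ≈ 0.705

Standardized effect: d = |μ_{blend A} − μ_{blend B}| / σ = |37.8 − 47.9| / 13.1 = 0.7710
Noncentrality parameter: δ = d·√(n/2) = 0.7710 × √(21/2) = 2.4983
One-sided α = 0.025 → critical value z_{0.025} = 1.960.
Power = P(Z > 1.960 − δ) = Φ(0.538) = 0.7048.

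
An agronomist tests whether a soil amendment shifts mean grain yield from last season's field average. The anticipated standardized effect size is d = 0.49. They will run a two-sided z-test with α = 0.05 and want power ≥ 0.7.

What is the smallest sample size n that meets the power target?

For power 0.7 need Φ(δ − z_{0.025}) = 0.7, so δ = z_{0.025} + z_{0.30} = 1.960 + 0.524 = 2.484.
(For δ > 0 the lower-tail rejection region contributes negligibly to power, so the one-term inversion is standard.)
δ = d·√n ⇒ n = (δ/d)² = (2.484 / 0.49)² = 25.71.
Rounding up, n = 26.

n = 26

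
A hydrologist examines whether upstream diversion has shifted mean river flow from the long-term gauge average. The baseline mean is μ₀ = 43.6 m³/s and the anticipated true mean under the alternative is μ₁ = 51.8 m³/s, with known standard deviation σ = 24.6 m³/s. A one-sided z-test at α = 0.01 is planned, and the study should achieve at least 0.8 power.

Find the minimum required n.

Standardized effect: d = |μ₁ − μ₀| / σ = |51.8 − 43.6| / 24.6 = 0.3333
Set Φ(δ − 2.326) = 0.8; then δ − 2.326 = Φ⁻¹(0.8) = 0.842, giving δ = 3.168.
δ = d·√n ⇒ n = (δ/d)² = (3.168 / 0.3333)² = 90.32.
Round up to the next whole unit.

n = 91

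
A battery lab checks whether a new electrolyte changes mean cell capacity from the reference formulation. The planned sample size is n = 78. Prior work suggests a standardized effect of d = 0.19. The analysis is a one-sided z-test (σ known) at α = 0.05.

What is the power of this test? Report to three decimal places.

Noncentrality parameter: δ = d·√n = 0.19 × √78 = 1.6780
One-sided α = 0.05 → critical value z_{0.05} = 1.645.
Power = Φ(δ − 1.645) = Φ(0.033) = 0.5132.

Power ≈ 0.513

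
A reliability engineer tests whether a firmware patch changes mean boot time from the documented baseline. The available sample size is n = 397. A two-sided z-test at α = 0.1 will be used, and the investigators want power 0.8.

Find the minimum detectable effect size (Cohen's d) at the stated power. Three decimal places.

Required noncentrality: δ = z_{0.05} + z_{0.20} = 1.645 + 0.842 = 2.486.
(Lower-tail contribution to power is negligible for δ > 0.)
δ = d·√n ⇒ d = δ/√n = 2.486/√397 = 0.1248.

d ≈ 0.125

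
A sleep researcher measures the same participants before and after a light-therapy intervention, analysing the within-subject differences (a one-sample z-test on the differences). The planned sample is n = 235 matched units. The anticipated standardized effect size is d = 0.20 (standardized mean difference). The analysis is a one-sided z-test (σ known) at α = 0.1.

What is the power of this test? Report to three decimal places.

Noncentrality parameter: δ = d·√n = 0.20 × √235 = 3.0659
Critical value for a one-sided test at α = 0.1: z_α = 1.282.
Power = Φ(δ − 1.282) = Φ(1.784) = 0.9628.

Power ≈ 0.963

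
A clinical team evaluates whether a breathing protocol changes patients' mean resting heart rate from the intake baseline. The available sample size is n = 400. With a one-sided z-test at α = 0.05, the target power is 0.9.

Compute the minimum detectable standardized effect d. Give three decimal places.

Need Φ(δ − 1.645) = 0.9, so δ = 1.645 + 1.282 = 2.926.
δ = d·√n ⇒ d = δ/√n = 2.926/√400 = 0.1463.

d ≈ 0.146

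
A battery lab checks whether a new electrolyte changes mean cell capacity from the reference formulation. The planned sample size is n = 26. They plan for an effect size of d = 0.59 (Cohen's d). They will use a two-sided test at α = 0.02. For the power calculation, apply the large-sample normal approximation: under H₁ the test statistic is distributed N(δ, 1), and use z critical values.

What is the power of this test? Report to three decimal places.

Noncentrality parameter: δ = d·√n = 0.59 × √26 = 3.0084
Critical value for a two-sided test at α = 0.02: z_{α/2} = 2.326.
Power = Φ(δ − 2.326) + Φ(−δ − 2.326) = Φ(0.682) + Φ(-5.335) = 0.7524 + 0.0000 = 0.7524.

Power ≈ 0.752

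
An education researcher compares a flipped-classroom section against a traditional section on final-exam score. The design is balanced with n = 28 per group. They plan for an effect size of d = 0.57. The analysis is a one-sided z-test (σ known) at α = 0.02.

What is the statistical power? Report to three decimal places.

Noncentrality parameter: δ = d·√(n/2) = 0.57 × √(28/2) = 2.1327
One-sided α = 0.02 → critical value z_{0.02} = 2.054.
Power = P(Z > 2.054 − δ) = Φ(0.079) = 0.5315.

Power ≈ 0.531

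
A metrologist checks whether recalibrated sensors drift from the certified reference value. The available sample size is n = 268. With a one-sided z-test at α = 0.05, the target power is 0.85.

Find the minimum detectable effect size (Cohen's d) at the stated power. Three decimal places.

d ≈ 0.164

Need Φ(δ − 1.645) = 0.85, so δ = 1.645 + 1.036 = 2.681.
δ = d·√n ⇒ d = δ/√n = 2.681/√268 = 0.1638.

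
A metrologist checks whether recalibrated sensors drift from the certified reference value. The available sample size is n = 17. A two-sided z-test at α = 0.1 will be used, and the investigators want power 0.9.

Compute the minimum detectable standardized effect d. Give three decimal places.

Need Φ(δ − 1.645) = 0.9, so δ = 1.645 + 1.282 = 2.926.
(Lower-tail contribution to power is negligible for δ > 0.)
δ = d·√n ⇒ d = δ/√n = 2.926/√17 = 0.7098.

d ≈ 0.710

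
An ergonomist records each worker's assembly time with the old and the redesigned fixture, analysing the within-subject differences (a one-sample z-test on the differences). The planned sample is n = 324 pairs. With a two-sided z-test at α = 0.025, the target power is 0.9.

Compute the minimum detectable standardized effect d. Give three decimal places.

Need Φ(δ − 2.241) = 0.9, so δ = 2.241 + 1.282 = 3.523.
(Lower-tail contribution to power is negligible for δ > 0.)
δ = d·√n ⇒ d = δ/√n = 3.523/√324 = 0.1957.

d ≈ 0.196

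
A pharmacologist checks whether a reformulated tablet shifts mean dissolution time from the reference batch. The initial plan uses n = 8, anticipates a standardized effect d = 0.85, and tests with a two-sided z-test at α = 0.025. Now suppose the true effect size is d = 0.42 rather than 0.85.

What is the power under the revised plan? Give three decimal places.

Power ≈ 0.146

With d = 0.42: δ = d·√n = 0.42 × √8 = 1.1879. Critical value z_{0.0125} = 2.241.
Revised power = Φ(δ − 2.241) + Φ(−δ − 2.241) = Φ(-1.053) + Φ(-3.429) = 0.1461 + 0.0003 = 0.1464.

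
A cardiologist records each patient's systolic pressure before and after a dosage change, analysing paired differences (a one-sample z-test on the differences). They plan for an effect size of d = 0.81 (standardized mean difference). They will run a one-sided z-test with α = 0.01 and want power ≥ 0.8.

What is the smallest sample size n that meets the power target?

n = 16

For power 0.8 need Φ(δ − z_{0.01}) = 0.8, so δ = z_{0.01} + z_{0.20} = 2.326 + 0.842 = 3.168.
δ = d·√n ⇒ n = (δ/d)² = (3.168 / 0.81)² = 15.30.
Round up to the next whole unit.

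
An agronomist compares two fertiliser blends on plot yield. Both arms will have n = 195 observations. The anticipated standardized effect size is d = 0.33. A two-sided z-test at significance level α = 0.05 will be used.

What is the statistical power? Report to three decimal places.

Noncentrality parameter: δ = d·√(n/2) = 0.33 × √(195/2) = 3.2585
Two-sided α = 0.05 → critical value z_{0.025} = 1.960.
Power = Φ(δ − 1.960) + Φ(−δ − 1.960) = Φ(1.299) + Φ(-5.218) = 0.9029 + 0.0000 = 0.9029.

Power ≈ 0.903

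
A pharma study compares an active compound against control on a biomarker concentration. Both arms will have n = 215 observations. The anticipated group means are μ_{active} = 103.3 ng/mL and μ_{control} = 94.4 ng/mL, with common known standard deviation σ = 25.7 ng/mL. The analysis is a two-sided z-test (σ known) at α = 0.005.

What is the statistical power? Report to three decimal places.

Standardized effect: d = |μ_{active} − μ_{control}| / σ = |103.3 − 94.4| / 25.7 = 0.3463
Noncentrality parameter: δ = d·√(n/2) = 0.3463 × √(215/2) = 3.5906
Critical value for a two-sided test at α = 0.005: z_{α/2} = 2.807.
Power = Φ(δ − 2.807) + Φ(−δ − 2.807) = Φ(0.784) + Φ(-6.398) = 0.7833 + 0.0000 = 0.7833.

Power ≈ 0.783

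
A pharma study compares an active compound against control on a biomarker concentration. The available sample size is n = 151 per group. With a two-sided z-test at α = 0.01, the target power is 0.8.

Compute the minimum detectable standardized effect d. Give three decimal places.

Required noncentrality: δ = z_{0.005} + z_{0.20} = 2.576 + 0.842 = 3.417.
(The second rejection-region term Φ(−δ − z_{α/2}) is negligible and dropped.)
δ = d·√(n/2) ⇒ d = δ/√(n/2) = 3.417/√(151/2) = 0.3933.

d ≈ 0.393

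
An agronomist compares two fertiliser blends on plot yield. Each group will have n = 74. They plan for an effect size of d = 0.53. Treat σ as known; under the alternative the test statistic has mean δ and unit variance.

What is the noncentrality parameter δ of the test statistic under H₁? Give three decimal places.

δ = d·√(n/2) = 0.53 × √(74/2) = 3.2239

δ ≈ 3.224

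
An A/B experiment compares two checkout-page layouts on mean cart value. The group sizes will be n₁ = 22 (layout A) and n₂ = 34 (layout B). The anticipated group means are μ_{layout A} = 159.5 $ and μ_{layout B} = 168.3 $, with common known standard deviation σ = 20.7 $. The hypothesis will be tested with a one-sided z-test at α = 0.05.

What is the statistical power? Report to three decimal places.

Standardized effect: d = |μ_{layout A} − μ_{layout B}| / σ = |159.5 − 168.3| / 20.7 = 0.4251
Noncentrality parameter: δ = d / √(1/n₁ + 1/n₂) = 0.4251 / √(1/22 + 1/34) = 1.5537
Critical value for a one-sided test at α = 0.05: z_α = 1.645.
Power = Φ(δ − 1.645) = Φ(-0.091) = 0.4637.

Power ≈ 0.464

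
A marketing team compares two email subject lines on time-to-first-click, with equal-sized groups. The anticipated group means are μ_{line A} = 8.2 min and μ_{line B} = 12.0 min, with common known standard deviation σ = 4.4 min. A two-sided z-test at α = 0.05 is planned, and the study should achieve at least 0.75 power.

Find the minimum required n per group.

Standardized effect: d = |μ_{line A} − μ_{line B}| / σ = |8.2 − 12.0| / 4.4 = 0.8636
Set Φ(δ − 1.960) = 0.75; then δ − 1.960 = Φ⁻¹(0.75) = 0.674, giving δ = 2.634.
(The Φ(−δ − z_{α/2}) term is vanishingly small for δ > 0 and is dropped in the standard sample-size formula.)
δ = d·√(n/2) ⇒ n = 2(δ/d)² = 2 × (2.634 / 0.8636)² = 18.61.
Rounding up, n = 19 per group.

n = 19 per group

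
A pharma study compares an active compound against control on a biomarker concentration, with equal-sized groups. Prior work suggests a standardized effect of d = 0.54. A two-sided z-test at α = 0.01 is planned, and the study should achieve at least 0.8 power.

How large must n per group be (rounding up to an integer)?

n = 81 per group

For power 0.8 need Φ(δ − z_{0.005}) = 0.8, so δ = z_{0.005} + z_{0.20} = 2.576 + 0.842 = 3.417.
(The Φ(−δ − z_{α/2}) term is vanishingly small for δ > 0 and is dropped in the standard sample-size formula.)
δ = d·√(n/2) ⇒ n = 2(δ/d)² = 2 × (3.417 / 0.54)² = 80.10.
Rounding up, n = 81 per group.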